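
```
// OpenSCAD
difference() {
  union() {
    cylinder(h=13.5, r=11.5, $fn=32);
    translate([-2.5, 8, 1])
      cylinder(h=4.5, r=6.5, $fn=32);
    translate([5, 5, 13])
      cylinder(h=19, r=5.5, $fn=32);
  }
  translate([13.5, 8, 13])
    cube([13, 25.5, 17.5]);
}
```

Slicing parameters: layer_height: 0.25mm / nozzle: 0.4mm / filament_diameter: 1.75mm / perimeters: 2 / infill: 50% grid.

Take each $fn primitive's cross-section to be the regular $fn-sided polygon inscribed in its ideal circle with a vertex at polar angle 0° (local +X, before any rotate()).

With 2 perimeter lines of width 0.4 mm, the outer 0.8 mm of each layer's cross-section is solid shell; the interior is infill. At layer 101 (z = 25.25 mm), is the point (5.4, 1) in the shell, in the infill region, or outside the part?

infill

At z = 25.25 mm: the cylinder does not reach this height (z outside [0, 13.5]); the cylinder at (-2.5, 8) is not intersected at this z (z outside [1, 5.5]); the r=5.5 cylinder at (5, 5) contributes a regular 32-gon of circumradius 5.5; Taking the union: only the r=5.5 cylinder at (5, 5) is present, so the union is just that shape — 1 connected region; the 13×25.5 cube at (13.5, 8) contributes its full rectangle; Subtracting the remaining from the first: starting from that combined region, the 13×25.5 cube at (13.5, 8) misses the remaining region (no effect) — 1 connected region. Overall, the cross-section is a single solid region. The nearest boundary edge runs (6.07, -0.39)→(5.00, -0.50); distance from the point to it = 1.45 mm. The point is inside the cross-section and 1.45 mm from the nearest boundary — more than the 0.8 mm shell width (2 × 0.4), so it's in the infill interior.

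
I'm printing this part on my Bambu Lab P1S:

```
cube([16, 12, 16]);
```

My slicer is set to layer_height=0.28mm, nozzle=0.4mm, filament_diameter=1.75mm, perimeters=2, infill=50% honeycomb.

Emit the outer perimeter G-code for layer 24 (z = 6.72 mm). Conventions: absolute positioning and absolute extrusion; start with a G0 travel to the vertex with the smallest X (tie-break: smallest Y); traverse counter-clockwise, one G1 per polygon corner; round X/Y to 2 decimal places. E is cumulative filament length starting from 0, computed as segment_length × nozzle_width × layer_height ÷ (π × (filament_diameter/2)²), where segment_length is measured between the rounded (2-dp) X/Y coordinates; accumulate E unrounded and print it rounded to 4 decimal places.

G0 X0.00 Y0.00 Z6.72
G1 X16.00 Y0.00 E0.7450
G1 X16.00 Y12.00 E1.3038
G1 X0.00 Y12.00 E2.0488
G1 X0.00 Y0.00 E2.6076

At z = 6.72 mm: the 16×12 cube contributes its full rectangle. The outline is a single polygon with 4 vertices. Extrusion per mm of travel: 0.4 × 0.28 / (π × 0.875²) = 0.046564. Accumulating E over each segment gives final E = 2.6076.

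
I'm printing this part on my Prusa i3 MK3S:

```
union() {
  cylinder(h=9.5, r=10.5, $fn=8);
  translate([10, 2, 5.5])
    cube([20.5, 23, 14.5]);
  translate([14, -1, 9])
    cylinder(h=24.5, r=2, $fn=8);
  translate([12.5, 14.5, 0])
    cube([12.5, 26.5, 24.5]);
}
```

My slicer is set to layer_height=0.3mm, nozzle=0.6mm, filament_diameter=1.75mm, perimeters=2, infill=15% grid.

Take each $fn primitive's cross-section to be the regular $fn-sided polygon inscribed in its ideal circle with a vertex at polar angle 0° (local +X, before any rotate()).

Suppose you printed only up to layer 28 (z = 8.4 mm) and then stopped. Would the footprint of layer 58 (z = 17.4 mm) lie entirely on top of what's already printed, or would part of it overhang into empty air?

Compare the two slices. At z = 8.4: the cylinder: section is a regular 8-gon, circumradius r=10.5 (area = (8/2)·10.500²·sin(360°/8) = 311.83 mm²); the 20.5×23 cube at (10, 2) contributes its full rectangle (area 471.50 mm²); the cylinder at (14, -1) does not reach this height (z outside [9, 33.5]); the cube at (12.5, 14.5) (footprint 12.5×26.5) is included at this height (area 331.25 mm²); Merging all regions: the regions partially overlap — summed areas 1114.58 mm² minus the doubly-counted overlap 131.25 mm² gives 983.33 mm² — area = 983.33 mm². At z = 17.4: the cylinder is absent (z outside [0, 9.5]); the cube at (10, 2) is present — its section is the full 20.5×23 rectangle (area 471.50 mm²); the r=2 cylinder at (14, -1) gives a regular 8-gon of circumradius 2 (constant along its height) (area = (8/2)·2.000²·sin(360°/8) = 11.31 mm²); the cube at (12.5, 14.5) (footprint 12.5×26.5) is included at this height (area 331.25 mm²); Merging all regions: the regions partially overlap — summed areas 814.06 mm² minus the doubly-counted overlap 131.25 mm² gives 682.81 mm² — area = 682.81 mm². Checking containment: at z = 17.4 the cross-section extends beyond the z = 8.4 cross-section by about 11.31 mm².

part overhangs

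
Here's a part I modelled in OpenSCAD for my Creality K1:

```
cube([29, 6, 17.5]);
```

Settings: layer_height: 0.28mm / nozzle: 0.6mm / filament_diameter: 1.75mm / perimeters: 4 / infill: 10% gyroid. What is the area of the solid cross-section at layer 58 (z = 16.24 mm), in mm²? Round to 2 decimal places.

At z = 16.24 mm: the 29×6 cube contributes its full rectangle (area 174.00 mm²). Overall, the cross-section is a single solid region. Net area = 174.00 mm².

174.00 mm²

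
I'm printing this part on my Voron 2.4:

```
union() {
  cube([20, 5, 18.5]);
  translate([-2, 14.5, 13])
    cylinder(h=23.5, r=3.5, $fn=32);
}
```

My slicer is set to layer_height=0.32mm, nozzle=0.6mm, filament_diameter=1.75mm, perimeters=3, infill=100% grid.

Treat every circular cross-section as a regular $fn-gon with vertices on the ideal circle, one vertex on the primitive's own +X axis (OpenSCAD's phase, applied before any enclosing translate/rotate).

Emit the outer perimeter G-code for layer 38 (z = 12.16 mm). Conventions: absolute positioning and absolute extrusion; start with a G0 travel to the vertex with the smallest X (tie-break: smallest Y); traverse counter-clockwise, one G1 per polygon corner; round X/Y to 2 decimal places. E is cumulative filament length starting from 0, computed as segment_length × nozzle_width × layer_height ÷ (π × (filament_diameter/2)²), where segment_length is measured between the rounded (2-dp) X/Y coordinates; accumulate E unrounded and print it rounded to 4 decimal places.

G0 X0.00 Y0.00 Z12.16
G1 X20.00 Y0.00 E1.5965
G1 X20.00 Y5.00 E1.9956
G1 X0.00 Y5.00 E3.5921
G1 X0.00 Y0.00 E3.9912

At z = 12.16 mm: the cube (footprint 20×5) is included at this height; the cylinder at (-2, 14.5) is absent (z outside [13, 36.5]); Combining (union): only the 20×5 cube is present, so the union is just that shape — 1 connected region. The outline is a single polygon with 4 vertices. Extrusion per mm of travel: 0.6 × 0.32 / (π × 0.875²) = 0.079824. Accumulating E over each segment gives final E = 3.9912.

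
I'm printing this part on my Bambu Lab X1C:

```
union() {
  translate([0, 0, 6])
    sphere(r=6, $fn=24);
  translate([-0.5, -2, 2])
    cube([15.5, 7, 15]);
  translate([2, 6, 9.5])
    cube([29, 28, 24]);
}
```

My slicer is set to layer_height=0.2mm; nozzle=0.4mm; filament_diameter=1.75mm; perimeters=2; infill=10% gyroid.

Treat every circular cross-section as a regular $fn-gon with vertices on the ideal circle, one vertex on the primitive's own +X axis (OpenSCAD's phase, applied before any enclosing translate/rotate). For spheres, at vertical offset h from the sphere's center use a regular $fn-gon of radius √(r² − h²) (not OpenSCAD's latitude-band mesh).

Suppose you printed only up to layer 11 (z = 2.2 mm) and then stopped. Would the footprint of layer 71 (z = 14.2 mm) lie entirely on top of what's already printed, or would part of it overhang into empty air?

Compare the two slices. At z = 2.2: the r=6 sphere slices to a regular 24-gon of circumradius 4.643 (√(r²−h²) with h=3.8 from center) (area = (24/2)·4.643²·sin(360°/24) = 66.96 mm²); the cube at (-0.5, -2) is present — its section is the full 15.5×7 rectangle (area 108.50 mm²); the cube at (2, 6) is not intersected at this z (z outside [9.5, 33.5]); Merging all regions: the regions partially overlap — summed areas 175.46 mm² minus the doubly-counted overlap 28.98 mm² gives 146.48 mm² — area = 146.48 mm². At z = 14.2: the sphere is absent (|z−center|=8.200 > r=6); the cube at (-0.5, -2) is present — its section is the full 15.5×7 rectangle (area 108.50 mm²); the 29×28 cube at (2, 6) contributes its full rectangle (area 812.00 mm²); Taking the union: the 2 present regions are separate (no shared area or edge), so areas and boundary lengths simply add and each stays a separate island — area = 920.50 mm². Checking containment: at z = 14.2 the cross-section extends beyond the z = 2.2 cross-section by about 812.00 mm².

part overhangs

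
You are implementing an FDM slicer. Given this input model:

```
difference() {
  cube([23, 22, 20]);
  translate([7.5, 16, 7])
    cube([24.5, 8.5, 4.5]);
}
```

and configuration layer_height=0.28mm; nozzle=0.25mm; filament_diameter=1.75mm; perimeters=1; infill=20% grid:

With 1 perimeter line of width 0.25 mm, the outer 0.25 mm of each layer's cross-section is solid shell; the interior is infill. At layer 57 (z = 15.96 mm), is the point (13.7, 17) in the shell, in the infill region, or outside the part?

At z = 15.96 mm: the cube (footprint 23×22) is included at this height; the cube at (7.5, 16) does not reach this height (z outside [7, 11.5]); Taking the first minus the rest: none of the subtracted shapes is present at this height, so the 23×22 cube is unchanged — 1 connected region. Overall, the cross-section is a single solid region. The nearest boundary edge runs (23.00, 22.00)→(0.00, 22.00); distance from the point to it = 5.00 mm. The point is inside the cross-section and 5.00 mm from the nearest boundary — more than the 0.25 mm shell width (1 × 0.25), so it's in the infill interior.

infill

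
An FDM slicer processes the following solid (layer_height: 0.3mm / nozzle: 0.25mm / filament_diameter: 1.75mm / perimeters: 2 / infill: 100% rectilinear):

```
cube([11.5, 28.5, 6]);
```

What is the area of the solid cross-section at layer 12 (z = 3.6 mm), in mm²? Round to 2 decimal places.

At z = 3.6 mm: the cube is present — its section is the full 11.5×28.5 rectangle (area 327.75 mm²). Overall, the cross-section is a single solid region. Net area = 327.75 mm².

327.75 mm²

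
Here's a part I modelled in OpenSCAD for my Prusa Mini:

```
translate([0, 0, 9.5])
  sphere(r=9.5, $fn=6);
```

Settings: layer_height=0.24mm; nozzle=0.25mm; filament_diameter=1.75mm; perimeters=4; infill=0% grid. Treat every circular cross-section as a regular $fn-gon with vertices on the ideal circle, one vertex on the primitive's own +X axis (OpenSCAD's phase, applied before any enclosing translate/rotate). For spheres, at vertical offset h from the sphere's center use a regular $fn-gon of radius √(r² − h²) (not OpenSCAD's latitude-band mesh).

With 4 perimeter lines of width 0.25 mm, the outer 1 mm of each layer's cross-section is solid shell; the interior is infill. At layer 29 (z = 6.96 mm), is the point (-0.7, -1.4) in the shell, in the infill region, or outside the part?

infill

At z = 6.96 mm: the r=9.5 sphere contributes a regular 6-gon of circumradius √(9.5²−2.54²) = 9.154. Overall, the cross-section is a single solid region. The nearest boundary edge runs (-4.58, -7.93)→(4.58, -7.93); distance from the point to it = 6.53 mm. The point is inside the cross-section and 6.53 mm from the nearest boundary — more than the 1 mm shell width (4 × 0.25), so it's in the infill interior.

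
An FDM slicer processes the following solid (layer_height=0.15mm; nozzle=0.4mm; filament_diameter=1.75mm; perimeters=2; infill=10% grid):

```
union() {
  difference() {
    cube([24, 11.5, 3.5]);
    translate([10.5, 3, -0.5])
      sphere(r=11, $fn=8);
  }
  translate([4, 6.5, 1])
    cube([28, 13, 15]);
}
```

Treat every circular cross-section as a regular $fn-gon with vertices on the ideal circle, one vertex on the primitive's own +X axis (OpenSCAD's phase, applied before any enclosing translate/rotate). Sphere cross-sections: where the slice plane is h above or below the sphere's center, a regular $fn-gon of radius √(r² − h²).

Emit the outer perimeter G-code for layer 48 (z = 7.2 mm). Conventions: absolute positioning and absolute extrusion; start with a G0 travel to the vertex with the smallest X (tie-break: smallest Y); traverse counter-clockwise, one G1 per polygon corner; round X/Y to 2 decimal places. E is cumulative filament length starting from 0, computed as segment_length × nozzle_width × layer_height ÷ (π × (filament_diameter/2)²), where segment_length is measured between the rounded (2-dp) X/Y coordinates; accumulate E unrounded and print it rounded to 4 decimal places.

G0 X4.00 Y6.50 Z7.20
G1 X32.00 Y6.50 E0.6985
G1 X32.00 Y19.50 E1.0227
G1 X4.00 Y19.50 E1.7212
G1 X4.00 Y6.50 E2.0455

At z = 7.2 mm: the cube is not intersected at this z (z outside [0, 3.5]); the r=11 sphere at (10.5, 3) contributes a regular 8-gon of circumradius √(11²−7.7²) = 7.856; Taking the first minus the rest: the first operand is absent here, so nothing remains; the 28×13 cube at (4, 6.5) contributes its full rectangle; Combining (union): only the 28×13 cube at (4, 6.5) is present, so the union is just that shape — 1 connected region. The outline is a single polygon with 4 vertices. Extrusion per mm of travel: 0.4 × 0.15 / (π × 0.875²) = 0.024945. Accumulating E over each segment gives final E = 2.0455.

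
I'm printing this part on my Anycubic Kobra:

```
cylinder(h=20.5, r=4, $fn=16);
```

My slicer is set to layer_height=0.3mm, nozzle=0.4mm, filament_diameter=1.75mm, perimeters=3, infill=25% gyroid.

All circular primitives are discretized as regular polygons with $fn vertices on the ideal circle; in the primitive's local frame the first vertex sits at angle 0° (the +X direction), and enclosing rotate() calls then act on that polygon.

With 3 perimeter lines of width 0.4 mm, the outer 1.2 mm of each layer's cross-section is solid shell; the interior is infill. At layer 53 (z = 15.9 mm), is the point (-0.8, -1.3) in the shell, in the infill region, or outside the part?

At z = 15.9 mm: the cylinder: section is a regular 16-gon, circumradius r=4. Overall, the cross-section is a single solid region. The nearest boundary edge runs (-2.83, -2.83)→(-1.53, -3.70); distance from the point to it = 2.40 mm. The point is inside the cross-section and 2.40 mm from the nearest boundary — more than the 1.2 mm shell width (3 × 0.4), so it's in the infill interior.

infill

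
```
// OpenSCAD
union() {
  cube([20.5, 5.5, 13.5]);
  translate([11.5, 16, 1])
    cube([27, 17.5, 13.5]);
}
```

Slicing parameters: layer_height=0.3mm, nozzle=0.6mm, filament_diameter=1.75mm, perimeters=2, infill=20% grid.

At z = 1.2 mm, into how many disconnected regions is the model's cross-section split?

At z = 1.2 mm: the 20.5×5.5 cube contributes its full rectangle; the 27×17.5 cube at (11.5, 16) contributes its full rectangle; Taking the union: the 2 present regions are separate (no shared area or edge), so areas and boundary lengths simply add and each stays a separate island — 2 connected regions. The result has 2 disconnected regions.

2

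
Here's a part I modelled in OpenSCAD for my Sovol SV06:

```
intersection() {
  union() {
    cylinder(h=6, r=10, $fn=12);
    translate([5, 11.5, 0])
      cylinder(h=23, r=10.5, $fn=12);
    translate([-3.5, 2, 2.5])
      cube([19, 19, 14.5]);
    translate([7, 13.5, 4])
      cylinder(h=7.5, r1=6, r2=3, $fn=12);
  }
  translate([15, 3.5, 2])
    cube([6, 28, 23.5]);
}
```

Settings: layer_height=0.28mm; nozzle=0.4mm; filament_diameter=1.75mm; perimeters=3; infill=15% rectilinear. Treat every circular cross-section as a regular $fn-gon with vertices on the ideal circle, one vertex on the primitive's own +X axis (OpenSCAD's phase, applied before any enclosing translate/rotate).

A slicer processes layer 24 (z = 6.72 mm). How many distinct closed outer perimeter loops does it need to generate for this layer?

At z = 6.72 mm: the cylinder is absent (z outside [0, 6]); the cylinder at (5, 11.5): section is a regular 12-gon, circumradius r=10.5; the 19×19 cube at (-3.5, 2) contributes its full rectangle; the cone at (7, 13.5) (r1=6→r2=3) has section circumradius 4.912 here — a regular 12-gon; Merging all regions: the regions partially overlap (shared area 381.70 mm²), so overlapping operands fuse into one piece — 1 connected region; the cube at (15, 3.5) is present — its section is the full 6×28 rectangle; Taking the intersection: the 6×28 cube at (15, 3.5) partially overlaps the result so far; clipping to the common part keeps 8.75 mm² — 1 connected region. The result has 1 disconnected region.

1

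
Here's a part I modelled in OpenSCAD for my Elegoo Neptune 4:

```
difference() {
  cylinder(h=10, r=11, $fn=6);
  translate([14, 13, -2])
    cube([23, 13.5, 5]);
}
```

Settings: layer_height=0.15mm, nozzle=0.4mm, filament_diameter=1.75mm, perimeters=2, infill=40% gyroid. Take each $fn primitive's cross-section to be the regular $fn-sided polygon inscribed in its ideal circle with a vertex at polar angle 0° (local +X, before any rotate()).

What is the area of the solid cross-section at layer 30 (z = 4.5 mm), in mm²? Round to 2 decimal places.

At z = 4.5 mm: the r=11 cylinder gives a regular 6-gon of circumradius 11 (constant along its height) (area = (6/2)·11.000²·sin(360°/6) = 314.37 mm²); the cube at (14, 13) does not reach this height (z outside [-2, 3]); Subtracting the remaining from the first: none of the subtracted shapes is present at this height, so the r=11 cylinder is unchanged — area = 314.37 mm². Overall, the cross-section is a single solid region. Net area = 314.37 mm².

314.37 mm²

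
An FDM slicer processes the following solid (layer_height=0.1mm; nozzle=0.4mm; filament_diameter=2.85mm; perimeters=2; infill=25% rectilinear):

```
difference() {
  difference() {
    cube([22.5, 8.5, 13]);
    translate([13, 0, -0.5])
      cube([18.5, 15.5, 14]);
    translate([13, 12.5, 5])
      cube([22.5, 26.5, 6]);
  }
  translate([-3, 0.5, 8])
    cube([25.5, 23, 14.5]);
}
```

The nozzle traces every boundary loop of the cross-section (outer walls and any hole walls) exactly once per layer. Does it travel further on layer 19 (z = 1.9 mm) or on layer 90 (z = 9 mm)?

Layer 19 (z = 1.9): the 22.5×8.5 cube contributes its full rectangle (perimeter 62.00 mm); the cube at (13, 0) (footprint 18.5×15.5) is included at this height (perimeter 68.00 mm); the cube at (13, 12.5) is absent (z outside [5, 11]); Subtracting the remaining from the first: starting from the 22.5×8.5 cube, the 18.5×15.5 cube at (13, 0) partially overlaps it — only the 80.75 mm² overlap (of its 286.75 mm²) is removed, clipping the outline — boundary = 43.00 mm; the cube at (-3, 0.5) does not reach this height (z outside [8, 22.5]); Subtracting the remaining from the first: none of the subtracted shapes is present at this height, so that combined region is unchanged — boundary = 43.00 mm. So its perimeter = 43.00 mm. Layer 90 (z = 9): the cube (footprint 22.5×8.5) is included at this height (perimeter 62.00 mm); the 18.5×15.5 cube at (13, 0) contributes its full rectangle (perimeter 68.00 mm); the cube at (13, 12.5) is present — its section is the full 22.5×26.5 rectangle (perimeter 98.00 mm); After the difference (first − rest): starting from the 22.5×8.5 cube, the 18.5×15.5 cube at (13, 0) partially overlaps it — only the 80.75 mm² overlap (of its 286.75 mm²) is removed, clipping the outline; the 22.5×26.5 cube at (13, 12.5) misses the remaining region (no effect) — boundary = 43.00 mm; the cube at (-3, 0.5) is present — its section is the full 25.5×23 rectangle (perimeter 97.00 mm); Subtracting the remaining from the first: starting from that combined region, the 25.5×23 cube at (-3, 0.5) partially overlaps it — only the 104.00 mm² overlap (of its 586.50 mm²) is removed, clipping the outline — boundary = 27.00 mm. So its perimeter = 27.00 mm. Layer 19 is larger (43.00 vs 27.00 mm).

layer 19 (z = 1.9 mm)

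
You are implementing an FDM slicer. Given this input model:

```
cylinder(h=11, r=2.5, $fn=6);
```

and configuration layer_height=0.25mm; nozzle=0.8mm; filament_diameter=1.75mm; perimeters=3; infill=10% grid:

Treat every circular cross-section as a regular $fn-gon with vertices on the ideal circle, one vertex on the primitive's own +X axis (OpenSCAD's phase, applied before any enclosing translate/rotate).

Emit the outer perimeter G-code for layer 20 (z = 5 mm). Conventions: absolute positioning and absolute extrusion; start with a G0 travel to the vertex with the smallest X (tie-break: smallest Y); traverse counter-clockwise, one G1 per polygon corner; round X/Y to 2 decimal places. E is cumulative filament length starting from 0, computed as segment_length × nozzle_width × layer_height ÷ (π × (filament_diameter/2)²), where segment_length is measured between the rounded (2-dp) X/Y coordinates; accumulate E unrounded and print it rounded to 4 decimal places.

G0 X-2.50 Y0.00 Z5.00
G1 X-1.25 Y-2.17 E0.2082
G1 X1.25 Y-2.17 E0.4161
G1 X2.50 Y0.00 E0.6243
G1 X1.25 Y2.17 E0.8326
G1 X-1.25 Y2.17 E1.0404
G1 X-2.50 Y0.00 E1.2487

At z = 5 mm: the cylinder: section is a regular 6-gon, circumradius r=2.5. The outline is a single polygon with 6 vertices. Extrusion per mm of travel: 0.8 × 0.25 / (π × 0.875²) = 0.083150. Accumulating E over each segment gives final E = 1.2487.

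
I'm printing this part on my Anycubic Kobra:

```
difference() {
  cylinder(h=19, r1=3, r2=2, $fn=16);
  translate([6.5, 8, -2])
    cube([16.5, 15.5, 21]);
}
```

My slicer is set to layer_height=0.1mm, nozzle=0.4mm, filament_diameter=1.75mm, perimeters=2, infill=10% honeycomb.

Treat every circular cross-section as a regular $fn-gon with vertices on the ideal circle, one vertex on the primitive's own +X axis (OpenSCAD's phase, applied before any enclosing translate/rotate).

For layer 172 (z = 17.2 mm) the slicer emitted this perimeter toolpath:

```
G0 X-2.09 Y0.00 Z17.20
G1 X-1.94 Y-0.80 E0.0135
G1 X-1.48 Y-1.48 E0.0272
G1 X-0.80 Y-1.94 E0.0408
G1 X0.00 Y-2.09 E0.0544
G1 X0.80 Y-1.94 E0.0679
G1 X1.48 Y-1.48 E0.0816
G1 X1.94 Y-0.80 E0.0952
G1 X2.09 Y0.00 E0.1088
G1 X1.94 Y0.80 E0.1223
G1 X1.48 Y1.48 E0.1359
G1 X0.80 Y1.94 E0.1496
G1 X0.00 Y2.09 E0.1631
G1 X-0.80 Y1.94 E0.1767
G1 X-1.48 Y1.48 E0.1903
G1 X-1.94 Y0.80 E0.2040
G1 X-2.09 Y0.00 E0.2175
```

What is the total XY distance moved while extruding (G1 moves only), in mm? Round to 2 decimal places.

Sum the Euclidean lengths of each G1 segment: total = 13.08 mm.

13.08 mm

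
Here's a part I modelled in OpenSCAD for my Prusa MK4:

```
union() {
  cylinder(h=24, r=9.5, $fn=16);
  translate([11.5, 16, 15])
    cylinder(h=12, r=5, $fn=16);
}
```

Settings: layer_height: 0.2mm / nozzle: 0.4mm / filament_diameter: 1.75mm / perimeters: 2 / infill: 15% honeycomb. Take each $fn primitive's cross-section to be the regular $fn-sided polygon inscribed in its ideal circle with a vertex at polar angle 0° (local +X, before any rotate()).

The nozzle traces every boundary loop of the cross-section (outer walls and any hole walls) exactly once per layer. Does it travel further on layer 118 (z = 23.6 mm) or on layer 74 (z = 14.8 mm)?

layer 118 (z = 23.6 mm)

Layer 118 (z = 23.6): the r=9.5 cylinder contributes a regular 16-gon of circumradius 9.5 (perimeter = 2·16·9.500·sin(180°/16) = 59.31 mm); the r=5 cylinder at (11.5, 16) contributes a regular 16-gon of circumradius 5 (perimeter = 2·16·5.000·sin(180°/16) = 31.21 mm); Taking the union: the 2 present regions are separate (no shared area or edge), so areas and boundary lengths simply add and each stays a separate island — boundary = 90.52 mm. So its perimeter = 90.52 mm. Layer 74 (z = 14.8): the r=9.5 cylinder gives a regular 16-gon of circumradius 9.5 (constant along its height) (perimeter = 2·16·9.500·sin(180°/16) = 59.31 mm); the cylinder at (11.5, 16) does not reach this height (z outside [15, 27]); Combining (union): only the r=9.5 cylinder is present, so the union is just that shape — boundary = 59.31 mm. So its perimeter = 59.31 mm. Layer 118 is larger (90.52 vs 59.31 mm).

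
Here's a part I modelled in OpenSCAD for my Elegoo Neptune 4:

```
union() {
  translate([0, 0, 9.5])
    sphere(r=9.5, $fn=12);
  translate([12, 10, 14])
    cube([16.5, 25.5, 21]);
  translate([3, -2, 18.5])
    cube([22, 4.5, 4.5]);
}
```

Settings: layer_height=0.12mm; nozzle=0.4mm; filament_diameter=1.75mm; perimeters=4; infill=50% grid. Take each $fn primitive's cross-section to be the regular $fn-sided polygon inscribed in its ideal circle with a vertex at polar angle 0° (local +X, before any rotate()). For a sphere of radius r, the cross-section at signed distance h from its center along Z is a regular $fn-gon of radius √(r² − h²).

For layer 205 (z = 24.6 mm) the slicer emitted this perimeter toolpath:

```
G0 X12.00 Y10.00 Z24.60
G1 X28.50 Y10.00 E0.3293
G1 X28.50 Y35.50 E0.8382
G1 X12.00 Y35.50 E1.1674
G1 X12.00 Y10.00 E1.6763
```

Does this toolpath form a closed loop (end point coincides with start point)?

yes

Start point (G0): (12.00, 10.00). End point (last G1): the path returns to the start — closed.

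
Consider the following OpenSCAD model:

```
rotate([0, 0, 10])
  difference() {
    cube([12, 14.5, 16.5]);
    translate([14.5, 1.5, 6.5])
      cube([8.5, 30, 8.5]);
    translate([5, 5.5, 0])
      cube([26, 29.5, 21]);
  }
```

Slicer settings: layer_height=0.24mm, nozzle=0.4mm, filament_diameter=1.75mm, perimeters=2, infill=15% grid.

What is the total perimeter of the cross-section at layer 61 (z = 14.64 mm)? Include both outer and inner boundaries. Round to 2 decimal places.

At z = 14.64 mm: the 12×14.5 cube contributes its full rectangle (perimeter 53.00 mm); the 8.5×30 cube at (14.5, 1.5) contributes its full rectangle (perimeter 77.00 mm); the cube at (5, 5.5) (footprint 26×29.5) is included at this height (perimeter 111.00 mm); Subtracting the remaining from the first: starting from the 12×14.5 cube, the 8.5×30 cube at (14.5, 1.5) misses the remaining region (no effect); the 26×29.5 cube at (5, 5.5) partially overlaps it — only the 63.00 mm² overlap (of its 767.00 mm²) is removed, clipping the outline — boundary = 53.00 mm; (rotated 10° about Z; rotation is an isometry so areas/perimeters/island counts are preserved). Overall, the cross-section is a single solid region. Total boundary length (outer) = 53.00 mm.

53.00 mm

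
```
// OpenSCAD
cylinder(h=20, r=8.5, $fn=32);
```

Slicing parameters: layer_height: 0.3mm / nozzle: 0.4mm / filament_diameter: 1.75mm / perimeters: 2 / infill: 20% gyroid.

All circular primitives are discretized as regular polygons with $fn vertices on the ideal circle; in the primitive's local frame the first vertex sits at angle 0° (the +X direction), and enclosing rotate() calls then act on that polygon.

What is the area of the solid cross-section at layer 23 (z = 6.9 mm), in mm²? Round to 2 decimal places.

225.52 mm²

At z = 6.9 mm: the r=8.5 cylinder gives a regular 32-gon of circumradius 8.5 (constant along its height) (area = (32/2)·8.500²·sin(360°/32) = 225.52 mm²). Overall, the cross-section is a single solid region. Net area = 225.52 mm².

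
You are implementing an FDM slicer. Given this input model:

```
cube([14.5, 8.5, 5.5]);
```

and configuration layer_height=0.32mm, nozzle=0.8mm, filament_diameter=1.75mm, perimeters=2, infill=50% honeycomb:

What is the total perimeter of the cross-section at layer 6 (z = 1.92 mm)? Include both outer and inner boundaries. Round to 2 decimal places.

46.00 mm

At z = 1.92 mm: the cube (footprint 14.5×8.5) is included at this height (perimeter 46.00 mm). Overall, the cross-section is a single solid region. Total boundary length (outer) = 46.00 mm.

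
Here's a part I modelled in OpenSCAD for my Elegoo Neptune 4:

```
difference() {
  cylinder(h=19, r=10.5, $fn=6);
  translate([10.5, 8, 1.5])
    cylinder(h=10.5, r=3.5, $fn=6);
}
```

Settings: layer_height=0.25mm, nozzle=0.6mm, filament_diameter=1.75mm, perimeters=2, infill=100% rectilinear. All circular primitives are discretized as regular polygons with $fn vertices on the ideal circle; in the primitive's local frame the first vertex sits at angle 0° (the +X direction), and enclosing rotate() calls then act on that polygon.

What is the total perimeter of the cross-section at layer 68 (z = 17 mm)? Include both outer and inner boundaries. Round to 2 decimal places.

63.00 mm

At z = 17 mm: the r=10.5 cylinder contributes a regular 6-gon of circumradius 10.5 (perimeter = 2·6·10.500·sin(180°/6) = 63.00 mm); the cylinder at (10.5, 8) is absent (z outside [1.5, 12]); Subtracting the remaining from the first: none of the subtracted shapes is present at this height, so the r=10.5 cylinder is unchanged — boundary = 63.00 mm. Overall, the cross-section is a single solid region. Total boundary length (outer) = 63.00 mm.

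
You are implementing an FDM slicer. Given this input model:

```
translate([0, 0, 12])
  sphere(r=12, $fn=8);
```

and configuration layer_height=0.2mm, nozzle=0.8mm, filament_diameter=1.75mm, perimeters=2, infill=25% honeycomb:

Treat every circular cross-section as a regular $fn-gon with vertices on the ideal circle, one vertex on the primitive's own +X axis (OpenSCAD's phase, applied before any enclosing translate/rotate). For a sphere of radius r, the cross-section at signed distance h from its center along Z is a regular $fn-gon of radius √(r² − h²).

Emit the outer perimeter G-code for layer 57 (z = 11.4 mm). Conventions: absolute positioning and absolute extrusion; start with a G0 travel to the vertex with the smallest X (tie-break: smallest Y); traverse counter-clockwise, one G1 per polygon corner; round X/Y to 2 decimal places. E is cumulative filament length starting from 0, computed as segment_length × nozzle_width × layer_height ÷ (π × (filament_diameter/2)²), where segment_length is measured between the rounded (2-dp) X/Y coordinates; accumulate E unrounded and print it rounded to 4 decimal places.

G0 X-11.98 Y0.00 Z11.40
G1 X-8.47 Y-8.47 E0.6099
G1 X0.00 Y-11.98 E1.2198
G1 X8.47 Y-8.47 E1.8297
G1 X11.98 Y0.00 E2.4396
G1 X8.47 Y8.47 E3.0494
G1 X0.00 Y11.98 E3.6593
G1 X-8.47 Y8.47 E4.2692
G1 X-11.98 Y0.00 E4.8791

At z = 11.4 mm: the r=12 sphere contributes a regular 8-gon of circumradius √(12²−0.6²) = 11.985. The outline is a single polygon with 8 vertices. Extrusion per mm of travel: 0.8 × 0.2 / (π × 0.875²) = 0.066520. Accumulating E over each segment gives final E = 4.8791.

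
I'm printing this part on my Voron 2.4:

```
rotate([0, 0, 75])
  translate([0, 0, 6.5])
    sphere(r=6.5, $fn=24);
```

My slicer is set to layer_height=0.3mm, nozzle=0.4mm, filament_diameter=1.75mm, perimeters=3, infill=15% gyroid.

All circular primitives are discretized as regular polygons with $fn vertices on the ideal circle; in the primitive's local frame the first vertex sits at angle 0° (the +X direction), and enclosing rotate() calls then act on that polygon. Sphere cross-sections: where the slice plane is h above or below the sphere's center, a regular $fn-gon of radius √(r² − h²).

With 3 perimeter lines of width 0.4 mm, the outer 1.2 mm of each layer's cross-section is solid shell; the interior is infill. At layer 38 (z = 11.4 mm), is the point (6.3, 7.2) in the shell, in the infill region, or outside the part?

At z = 11.4 mm: the r=6.5 sphere contributes a regular 24-gon of circumradius √(6.5²−4.9²) = 4.271; (whole slice rotated 75° about Z — lengths, areas and connectivity unchanged). Overall, the cross-section is a single solid region. Undo the 75° rotation: the query point maps to (8.585, -4.222) in the un-rotated model frame. The nearest boundary edge runs (3.02, -3.02)→(3.70, -2.14); distance from the point to it = 5.31 mm. The point is not inside any of the regions above, so it lies outside the cross-section (5.31 mm from the nearest boundary).

outside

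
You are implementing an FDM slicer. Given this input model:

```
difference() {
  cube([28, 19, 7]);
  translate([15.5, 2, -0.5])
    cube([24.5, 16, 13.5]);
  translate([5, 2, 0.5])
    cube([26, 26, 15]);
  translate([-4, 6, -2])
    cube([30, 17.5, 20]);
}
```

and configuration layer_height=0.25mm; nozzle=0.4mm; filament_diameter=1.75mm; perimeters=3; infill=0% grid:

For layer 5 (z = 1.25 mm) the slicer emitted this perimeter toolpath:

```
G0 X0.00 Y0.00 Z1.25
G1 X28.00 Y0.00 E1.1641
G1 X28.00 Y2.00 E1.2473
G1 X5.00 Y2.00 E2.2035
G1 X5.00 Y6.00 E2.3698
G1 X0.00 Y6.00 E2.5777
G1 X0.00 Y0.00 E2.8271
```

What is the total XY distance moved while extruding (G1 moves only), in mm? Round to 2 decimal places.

Sum the Euclidean lengths of each G1 segment: total = 68.00 mm.

68.00 mm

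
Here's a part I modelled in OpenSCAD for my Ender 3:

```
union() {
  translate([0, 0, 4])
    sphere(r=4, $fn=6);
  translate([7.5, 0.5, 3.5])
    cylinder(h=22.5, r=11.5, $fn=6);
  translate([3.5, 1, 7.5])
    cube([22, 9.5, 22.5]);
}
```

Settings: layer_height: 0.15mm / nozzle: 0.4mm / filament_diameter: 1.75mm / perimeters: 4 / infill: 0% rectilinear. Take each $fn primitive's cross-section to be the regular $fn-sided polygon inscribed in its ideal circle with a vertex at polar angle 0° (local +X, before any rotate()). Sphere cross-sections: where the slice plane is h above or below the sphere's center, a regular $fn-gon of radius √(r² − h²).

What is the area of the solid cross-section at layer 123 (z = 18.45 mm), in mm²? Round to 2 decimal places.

434.54 mm²

At z = 18.45 mm: the sphere is not intersected at this z (|z−center|=14.450 > r=4); the r=11.5 cylinder at (7.5, 0.5) gives a regular 6-gon of circumradius 11.5 (constant along its height) (area = (6/2)·11.500²·sin(360°/6) = 343.60 mm²); the cube at (3.5, 1) (footprint 22×9.5) is included at this height (area 209.00 mm²); Taking the union: the regions partially overlap — summed areas 552.60 mm² minus the doubly-counted overlap 118.06 mm² gives 434.54 mm² — area = 434.54 mm². Overall, the cross-section is a single solid region. Net area = 434.54 mm².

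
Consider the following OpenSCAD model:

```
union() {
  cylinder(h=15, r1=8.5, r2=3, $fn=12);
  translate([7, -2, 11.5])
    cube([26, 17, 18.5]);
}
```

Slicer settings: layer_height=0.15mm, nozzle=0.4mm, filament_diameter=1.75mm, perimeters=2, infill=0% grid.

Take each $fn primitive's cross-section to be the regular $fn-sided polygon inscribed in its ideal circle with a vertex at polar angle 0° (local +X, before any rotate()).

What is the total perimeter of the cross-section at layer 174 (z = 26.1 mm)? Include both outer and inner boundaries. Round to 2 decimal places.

86.00 mm

At z = 26.1 mm: the cone does not reach this height (z outside [0, 15]); the cube at (7, -2) is present — its section is the full 26×17 rectangle (perimeter 86.00 mm); Combining (union): only the 26×17 cube at (7, -2) is present, so the union is just that shape — boundary = 86.00 mm. Overall, the cross-section is a single solid region. Total boundary length (outer) = 86.00 mm.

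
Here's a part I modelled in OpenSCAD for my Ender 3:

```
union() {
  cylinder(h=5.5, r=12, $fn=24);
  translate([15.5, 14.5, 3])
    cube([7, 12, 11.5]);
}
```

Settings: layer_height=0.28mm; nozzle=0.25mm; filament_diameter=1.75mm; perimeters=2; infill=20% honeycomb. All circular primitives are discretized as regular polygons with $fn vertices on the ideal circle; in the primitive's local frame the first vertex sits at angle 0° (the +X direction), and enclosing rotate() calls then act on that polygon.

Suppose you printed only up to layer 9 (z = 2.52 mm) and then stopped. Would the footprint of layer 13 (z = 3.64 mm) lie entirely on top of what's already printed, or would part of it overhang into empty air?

part overhangs

Compare the two slices. At z = 2.52: the cylinder: section is a regular 24-gon, circumradius r=12 (area = (24/2)·12.000²·sin(360°/24) = 447.24 mm²); the cube at (15.5, 14.5) is not intersected at this z (z outside [3, 14.5]); Combining (union): only the r=12 cylinder is present, so the union is just that shape — area = 447.24 mm². At z = 3.64: the r=12 cylinder gives a regular 24-gon of circumradius 12 (constant along its height) (area = (24/2)·12.000²·sin(360°/24) = 447.24 mm²); the 7×12 cube at (15.5, 14.5) contributes its full rectangle (area 84.00 mm²); Combining (union): the 2 present regions are separate (no shared area or edge), so areas and boundary lengths simply add and each stays a separate island — area = 531.24 mm². Checking containment: at z = 3.64 the cross-section extends beyond the z = 2.52 cross-section by about 84.00 mm².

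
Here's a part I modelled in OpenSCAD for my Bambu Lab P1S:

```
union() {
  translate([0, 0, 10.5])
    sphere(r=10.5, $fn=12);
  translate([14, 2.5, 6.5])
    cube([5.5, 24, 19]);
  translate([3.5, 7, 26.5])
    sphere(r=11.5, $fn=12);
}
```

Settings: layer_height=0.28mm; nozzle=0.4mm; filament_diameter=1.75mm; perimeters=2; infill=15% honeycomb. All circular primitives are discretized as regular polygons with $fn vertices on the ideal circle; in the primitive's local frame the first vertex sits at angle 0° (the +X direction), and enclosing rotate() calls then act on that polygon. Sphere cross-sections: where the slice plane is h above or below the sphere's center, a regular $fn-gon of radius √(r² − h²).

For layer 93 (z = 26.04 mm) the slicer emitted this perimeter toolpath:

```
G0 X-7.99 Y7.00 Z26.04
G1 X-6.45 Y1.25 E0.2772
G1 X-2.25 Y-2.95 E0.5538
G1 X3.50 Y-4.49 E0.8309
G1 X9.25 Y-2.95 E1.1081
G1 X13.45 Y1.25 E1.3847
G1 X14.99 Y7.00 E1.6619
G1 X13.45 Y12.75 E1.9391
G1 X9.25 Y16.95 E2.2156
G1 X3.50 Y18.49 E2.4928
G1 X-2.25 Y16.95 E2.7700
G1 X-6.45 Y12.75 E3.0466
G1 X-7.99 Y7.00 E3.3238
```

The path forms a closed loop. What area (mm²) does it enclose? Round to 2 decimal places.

396.15 mm²

Apply the shoelace formula to the sequence of (X, Y) vertices; enclosed area = 396.15 mm².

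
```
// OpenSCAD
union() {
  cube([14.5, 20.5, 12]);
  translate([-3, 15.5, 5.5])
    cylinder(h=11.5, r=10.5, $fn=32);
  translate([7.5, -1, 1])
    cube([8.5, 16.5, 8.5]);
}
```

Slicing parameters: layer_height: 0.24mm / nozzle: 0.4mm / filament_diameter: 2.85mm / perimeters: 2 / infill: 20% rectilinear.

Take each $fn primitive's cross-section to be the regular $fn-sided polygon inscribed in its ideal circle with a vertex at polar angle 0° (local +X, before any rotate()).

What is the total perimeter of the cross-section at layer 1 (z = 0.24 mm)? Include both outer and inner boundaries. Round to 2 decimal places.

At z = 0.24 mm: the 14.5×20.5 cube contributes its full rectangle (perimeter 70.00 mm); the cylinder at (-3, 15.5) is absent (z outside [5.5, 17]); the cube at (7.5, -1) is not intersected at this z (z outside [1, 9.5]); Combining (union): only the 14.5×20.5 cube is present, so the union is just that shape — boundary = 70.00 mm. Overall, the cross-section is a single solid region. Total boundary length (outer) = 70.00 mm.

70.00 mm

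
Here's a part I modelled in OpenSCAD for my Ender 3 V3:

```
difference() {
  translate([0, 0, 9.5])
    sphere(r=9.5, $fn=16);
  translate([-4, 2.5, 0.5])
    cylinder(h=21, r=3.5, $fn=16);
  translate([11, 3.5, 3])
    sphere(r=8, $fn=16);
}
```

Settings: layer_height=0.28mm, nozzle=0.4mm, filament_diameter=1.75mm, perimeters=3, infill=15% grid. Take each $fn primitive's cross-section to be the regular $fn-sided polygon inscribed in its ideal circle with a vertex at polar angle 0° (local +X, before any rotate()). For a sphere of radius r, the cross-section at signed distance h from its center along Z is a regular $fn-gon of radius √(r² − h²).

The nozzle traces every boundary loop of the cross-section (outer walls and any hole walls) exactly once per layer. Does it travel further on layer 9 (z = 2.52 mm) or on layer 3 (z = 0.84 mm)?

layer 9 (z = 2.52 mm)

Layer 9 (z = 2.52): the r=9.5 sphere contributes a regular 16-gon of circumradius √(9.5²−6.98²) = 6.444 (perimeter = 2·16·6.444·sin(180°/16) = 40.23 mm); the cylinder at (-4, 2.5): section is a regular 16-gon, circumradius r=3.5 (perimeter = 2·16·3.500·sin(180°/16) = 21.85 mm); the sphere at (11, 3.5): section is a regular 16-gon, circumradius = √(r²−h²) = √(8²−0.48²) = 7.986 (perimeter = 2·16·7.986·sin(180°/16) = 49.85 mm); Taking the first minus the rest: starting from the r=9.5 sphere, the r=3.5 cylinder at (-4, 2.5) partially overlaps it — only the 27.80 mm² overlap (of its 37.50 mm²) is removed, clipping the outline; the r=8 sphere at (11, 3.5) partially overlaps it — only the 15.24 mm² overlap (of its 195.23 mm²) is removed, clipping the outline — boundary = 45.17 mm. So its perimeter = 45.17 mm. Layer 3 (z = 0.84): the r=9.5 sphere slices to a regular 16-gon of circumradius 3.906 (√(r²−h²) with h=8.66 from center) (perimeter = 2·16·3.906·sin(180°/16) = 24.38 mm); the r=3.5 cylinder at (-4, 2.5) gives a regular 16-gon of circumradius 3.5 (constant along its height) (perimeter = 2·16·3.500·sin(180°/16) = 21.85 mm); the r=8 sphere at (11, 3.5) slices to a regular 16-gon of circumradius 7.703 (√(r²−h²) with h=2.16 from center) (perimeter = 2·16·7.703·sin(180°/16) = 48.09 mm); Subtracting the remaining from the first: starting from the r=9.5 sphere, the r=3.5 cylinder at (-4, 2.5) partially overlaps it — only the 10.02 mm² overlap (of its 37.50 mm²) is removed, clipping the outline; the r=8 sphere at (11, 3.5) misses the remaining region (no effect) — boundary = 24.55 mm. So its perimeter = 24.55 mm. Layer 9 is larger (45.17 vs 24.55 mm).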